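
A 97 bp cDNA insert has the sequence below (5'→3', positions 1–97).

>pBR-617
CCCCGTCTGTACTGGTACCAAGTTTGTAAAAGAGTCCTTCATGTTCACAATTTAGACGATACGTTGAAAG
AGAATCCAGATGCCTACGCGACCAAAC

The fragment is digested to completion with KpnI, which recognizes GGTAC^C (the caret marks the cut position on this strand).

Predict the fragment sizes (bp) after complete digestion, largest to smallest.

The KpnI site (GGTACC) starts at position 14.
KpnI cuts after base 5 of each site (before the last base), so after position 18.
Linear molecule, 1 cut → 2 fragments:
  1–18 → 18 bp
  19–97 → 79 bp
Sorted largest to smallest: 79, 18 bp.

79, 18 bp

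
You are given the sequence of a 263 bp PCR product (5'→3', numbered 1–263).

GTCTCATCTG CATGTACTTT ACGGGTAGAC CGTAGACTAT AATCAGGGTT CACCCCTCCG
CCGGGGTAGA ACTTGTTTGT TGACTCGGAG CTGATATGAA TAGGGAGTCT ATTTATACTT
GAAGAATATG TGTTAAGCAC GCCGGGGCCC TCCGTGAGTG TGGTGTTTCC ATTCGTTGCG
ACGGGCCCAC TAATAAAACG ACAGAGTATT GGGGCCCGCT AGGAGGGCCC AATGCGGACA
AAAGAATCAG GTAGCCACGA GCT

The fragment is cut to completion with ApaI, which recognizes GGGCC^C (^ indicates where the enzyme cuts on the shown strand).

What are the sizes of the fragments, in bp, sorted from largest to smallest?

ApaI sites (GGGCCC) start at positions 145, 183, 212, 225.
ApaI cuts after base 5 of each site (before the last base), so after positions 149, 187, 216, 229.
Linear molecule, 4 cuts → 5 fragments:
  1–149 → 149 bp
  150–187 → 38 bp
  188–216 → 29 bp
  217–229 → 13 bp
  230–263 → 34 bp
Sorted largest to smallest: 149, 38, 34, 29, 13 bp.

149, 38, 34, 29, 13 bp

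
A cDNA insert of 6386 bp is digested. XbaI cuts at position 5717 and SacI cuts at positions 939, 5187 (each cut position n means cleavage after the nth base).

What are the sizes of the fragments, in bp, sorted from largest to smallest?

4248, 939, 669, 530 bp

Combined cut positions (sorted): 939, 5187, 5717.
Linear molecule, 3 cuts → 4 fragments:
  939 − 0 = 939 bp
  5187 − 939 = 4248 bp
  5717 − 5187 = 530 bp
  6386 − 5717 = 669 bp
Sorted largest to smallest: 4248, 939, 669, 530 bp.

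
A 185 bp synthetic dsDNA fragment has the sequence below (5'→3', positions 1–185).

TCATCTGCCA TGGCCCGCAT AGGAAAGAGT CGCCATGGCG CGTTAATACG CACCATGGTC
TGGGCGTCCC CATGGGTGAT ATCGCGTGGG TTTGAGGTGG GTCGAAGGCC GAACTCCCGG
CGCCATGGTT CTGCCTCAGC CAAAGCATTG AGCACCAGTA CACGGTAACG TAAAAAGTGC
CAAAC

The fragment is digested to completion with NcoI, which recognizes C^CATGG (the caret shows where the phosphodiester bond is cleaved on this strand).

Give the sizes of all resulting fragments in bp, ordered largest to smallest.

NcoI sites (CCATGG) start at positions 8, 33, 53, 70, 123.
NcoI cuts after the first base of each site, so after positions 8, 33, 53, 70, 123.
Linear molecule, 5 cuts → 6 fragments:
  1–8 → 8 bp
  9–33 → 25 bp
  34–53 → 20 bp
  54–70 → 17 bp
  71–123 → 53 bp
  124–185 → 62 bp
Sorted largest to smallest: 62, 53, 25, 20, 17, 8 bp.

62, 53, 25, 20, 17, 8 bp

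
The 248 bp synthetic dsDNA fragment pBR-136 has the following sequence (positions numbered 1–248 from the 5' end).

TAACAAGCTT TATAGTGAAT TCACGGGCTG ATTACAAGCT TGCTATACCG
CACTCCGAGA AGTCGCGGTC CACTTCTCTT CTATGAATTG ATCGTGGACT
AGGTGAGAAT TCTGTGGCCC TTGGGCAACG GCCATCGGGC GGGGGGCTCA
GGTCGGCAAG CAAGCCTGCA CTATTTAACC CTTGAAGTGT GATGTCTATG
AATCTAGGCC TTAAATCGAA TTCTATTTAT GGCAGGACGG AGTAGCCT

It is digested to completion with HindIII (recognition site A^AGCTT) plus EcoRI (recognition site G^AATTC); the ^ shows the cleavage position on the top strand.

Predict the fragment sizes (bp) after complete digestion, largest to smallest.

HindIII sites (AAGCTT) start at positions 5, 36.
HindIII cuts after the first base of each site, so after positions 5, 36.
EcoRI sites (GAATTC) start at positions 17, 107, 218.
EcoRI cuts after the first base of each site, so after positions 17, 107, 218.
Combined cut positions: 5, 17, 36, 107, 218.
Linear molecule, 5 cuts → 6 fragments:
  1–5 → 5 bp
  6–17 → 12 bp
  18–36 → 19 bp
  37–107 → 71 bp
  108–218 → 111 bp
  219–248 → 30 bp
Sorted largest to smallest: 111, 71, 30, 19, 12, 5 bp.

111, 71, 30, 19, 12, 5 bp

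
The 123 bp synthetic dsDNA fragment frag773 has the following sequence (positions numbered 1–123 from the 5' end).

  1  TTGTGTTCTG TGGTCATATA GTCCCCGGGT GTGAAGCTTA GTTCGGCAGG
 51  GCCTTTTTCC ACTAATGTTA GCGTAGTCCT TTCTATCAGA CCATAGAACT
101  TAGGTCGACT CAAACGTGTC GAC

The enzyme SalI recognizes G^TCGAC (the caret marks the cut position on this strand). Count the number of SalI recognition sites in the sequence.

GTCGAC occurs starting at positions 104, 118.
SalI cuts at 2 sites.

2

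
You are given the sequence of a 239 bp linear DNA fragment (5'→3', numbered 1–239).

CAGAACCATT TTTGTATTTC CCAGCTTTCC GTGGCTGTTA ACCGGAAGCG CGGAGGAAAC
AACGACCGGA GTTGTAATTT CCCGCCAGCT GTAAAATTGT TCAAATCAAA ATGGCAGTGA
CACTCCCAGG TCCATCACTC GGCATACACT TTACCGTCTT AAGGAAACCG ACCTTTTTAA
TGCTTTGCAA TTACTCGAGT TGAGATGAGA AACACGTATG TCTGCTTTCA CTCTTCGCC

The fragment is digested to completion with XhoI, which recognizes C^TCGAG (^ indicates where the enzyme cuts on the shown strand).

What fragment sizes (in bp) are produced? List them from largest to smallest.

The XhoI site (CTCGAG) starts at position 194.
XhoI cuts after the first base of each site, so after position 194.
Linear molecule, 1 cut → 2 fragments:
  1–194 → 194 bp
  195–239 → 45 bp
Sorted largest to smallest: 194, 45 bp.

194, 45 bp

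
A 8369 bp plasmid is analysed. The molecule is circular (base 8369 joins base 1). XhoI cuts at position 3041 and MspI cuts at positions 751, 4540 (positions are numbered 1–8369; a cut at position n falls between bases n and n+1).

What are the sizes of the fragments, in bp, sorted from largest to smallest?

Combined cut positions (sorted): 751, 3041, 4540.
Circular molecule, 3 cuts → 3 fragments:
  3041 − 751 = 2290 bp
  4540 − 3041 = 1499 bp
  wrap: 8369 − 4540 + 751 = 4580 bp
Sorted largest to smallest: 4580, 2290, 1499 bp.

4580, 2290, 1499 bp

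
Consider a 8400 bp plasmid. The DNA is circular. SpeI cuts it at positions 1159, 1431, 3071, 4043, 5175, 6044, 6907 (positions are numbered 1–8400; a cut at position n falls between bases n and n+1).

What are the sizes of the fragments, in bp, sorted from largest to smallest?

Circular molecule, 7 cuts → 7 fragments:
  1431 − 1159 = 272 bp
  3071 − 1431 = 1640 bp
  4043 − 3071 = 972 bp
  5175 − 4043 = 1132 bp
  6044 − 5175 = 869 bp
  6907 − 6044 = 863 bp
  wrap: 8400 − 6907 + 1159 = 2652 bp
Sorted largest to smallest: 2652, 1640, 1132, 972, 869, 863, 272 bp.

2652, 1640, 1132, 972, 869, 863, 272 bp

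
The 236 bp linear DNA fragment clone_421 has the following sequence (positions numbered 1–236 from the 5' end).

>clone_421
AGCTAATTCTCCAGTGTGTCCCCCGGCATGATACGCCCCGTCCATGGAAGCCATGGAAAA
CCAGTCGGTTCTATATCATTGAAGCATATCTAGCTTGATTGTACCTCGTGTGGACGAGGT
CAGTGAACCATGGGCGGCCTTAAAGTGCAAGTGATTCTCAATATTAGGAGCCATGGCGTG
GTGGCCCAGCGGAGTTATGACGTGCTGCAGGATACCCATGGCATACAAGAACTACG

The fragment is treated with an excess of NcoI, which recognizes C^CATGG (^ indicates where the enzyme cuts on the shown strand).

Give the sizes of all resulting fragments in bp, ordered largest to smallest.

77, 45, 43, 42, 20, 9 bp

NcoI sites (CCATGG) start at positions 42, 51, 128, 171, 216.
NcoI cuts after the first base of each site, so after positions 42, 51, 128, 171, 216.
Linear molecule, 5 cuts → 6 fragments:
  1–42 → 42 bp
  43–51 → 9 bp
  52–128 → 77 bp
  129–171 → 43 bp
  172–216 → 45 bp
  217–236 → 20 bp
Sorted largest to smallest: 77, 45, 43, 42, 20, 9 bp.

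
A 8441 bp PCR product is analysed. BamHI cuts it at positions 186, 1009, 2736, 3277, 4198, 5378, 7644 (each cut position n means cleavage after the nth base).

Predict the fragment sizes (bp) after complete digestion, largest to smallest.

Linear molecule, 7 cuts → 8 fragments:
  186 − 0 = 186 bp
  1009 − 186 = 823 bp
  2736 − 1009 = 1727 bp
  3277 − 2736 = 541 bp
  4198 − 3277 = 921 bp
  5378 − 4198 = 1180 bp
  7644 − 5378 = 2266 bp
  8441 − 7644 = 797 bp
Sorted largest to smallest: 2266, 1727, 1180, 921, 823, 797, 541, 186 bp.

2266, 1727, 1180, 921, 823, 797, 541, 186 bp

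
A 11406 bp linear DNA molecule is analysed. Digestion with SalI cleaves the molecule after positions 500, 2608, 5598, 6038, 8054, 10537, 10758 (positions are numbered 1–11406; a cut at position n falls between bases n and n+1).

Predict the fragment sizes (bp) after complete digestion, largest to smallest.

2990, 2483, 2108, 2016, 648, 500, 440, 221 bp

Linear molecule, 7 cuts → 8 fragments:
  500 − 0 = 500 bp
  2608 − 500 = 2108 bp
  5598 − 2608 = 2990 bp
  6038 − 5598 = 440 bp
  8054 − 6038 = 2016 bp
  10537 − 8054 = 2483 bp
  10758 − 10537 = 221 bp
  11406 − 10758 = 648 bp
Sorted largest to smallest: 2990, 2483, 2108, 2016, 648, 500, 440, 221 bp.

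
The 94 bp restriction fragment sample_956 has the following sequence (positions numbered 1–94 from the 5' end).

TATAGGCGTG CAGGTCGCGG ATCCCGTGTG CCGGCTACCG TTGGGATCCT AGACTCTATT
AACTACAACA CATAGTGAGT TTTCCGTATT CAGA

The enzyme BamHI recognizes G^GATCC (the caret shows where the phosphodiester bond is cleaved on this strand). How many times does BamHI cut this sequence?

2

GGATCC occurs starting at positions 19, 44.
BamHI cuts at 2 sites.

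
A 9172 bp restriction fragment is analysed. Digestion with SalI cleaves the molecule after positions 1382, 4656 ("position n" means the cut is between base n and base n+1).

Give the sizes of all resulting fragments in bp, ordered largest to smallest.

4516, 3274, 1382 bp

Linear molecule, 2 cuts → 3 fragments:
  1382 − 0 = 1382 bp
  4656 − 1382 = 3274 bp
  9172 − 4656 = 4516 bp
Sorted largest to smallest: 4516, 3274, 1382 bp.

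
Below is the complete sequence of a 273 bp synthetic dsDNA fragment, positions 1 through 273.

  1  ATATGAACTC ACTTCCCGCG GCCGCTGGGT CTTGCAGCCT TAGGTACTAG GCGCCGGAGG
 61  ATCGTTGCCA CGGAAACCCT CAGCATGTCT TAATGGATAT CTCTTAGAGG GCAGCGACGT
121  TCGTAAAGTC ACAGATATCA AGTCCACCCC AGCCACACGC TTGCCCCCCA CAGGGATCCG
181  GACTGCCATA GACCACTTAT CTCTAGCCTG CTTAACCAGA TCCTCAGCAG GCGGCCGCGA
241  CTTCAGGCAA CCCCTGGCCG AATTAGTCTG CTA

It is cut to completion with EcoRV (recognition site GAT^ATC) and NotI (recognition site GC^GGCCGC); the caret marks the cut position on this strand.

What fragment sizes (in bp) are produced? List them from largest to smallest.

96, 79, 41, 38, 19 bp

EcoRV sites (GATATC) start at positions 96, 134.
EcoRV cuts after base 3 of each site, so after positions 98, 136.
NotI sites (GCGGCCGC) start at positions 18, 231.
NotI cuts after base 2 of each site, so after positions 19, 232.
Combined cut positions: 19, 98, 136, 232.
Linear molecule, 4 cuts → 5 fragments:
  1–19 → 19 bp
  20–98 → 79 bp
  99–136 → 38 bp
  137–232 → 96 bp
  233–273 → 41 bp
Sorted largest to smallest: 96, 79, 41, 38, 19 bp.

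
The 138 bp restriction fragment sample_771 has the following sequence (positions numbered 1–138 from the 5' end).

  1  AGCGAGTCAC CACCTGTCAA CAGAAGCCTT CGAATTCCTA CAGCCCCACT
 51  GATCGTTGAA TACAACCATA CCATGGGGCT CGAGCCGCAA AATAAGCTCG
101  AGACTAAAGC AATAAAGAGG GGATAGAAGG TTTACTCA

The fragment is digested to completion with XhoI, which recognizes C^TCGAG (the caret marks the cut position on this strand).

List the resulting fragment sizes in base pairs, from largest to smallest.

79, 41, 18 bp

XhoI sites (CTCGAG) start at positions 79, 97.
XhoI cuts after the first base of each site, so after positions 79, 97.
Linear molecule, 2 cuts → 3 fragments:
  1–79 → 79 bp
  80–97 → 18 bp
  98–138 → 41 bp
Sorted largest to smallest: 79, 41, 18 bp.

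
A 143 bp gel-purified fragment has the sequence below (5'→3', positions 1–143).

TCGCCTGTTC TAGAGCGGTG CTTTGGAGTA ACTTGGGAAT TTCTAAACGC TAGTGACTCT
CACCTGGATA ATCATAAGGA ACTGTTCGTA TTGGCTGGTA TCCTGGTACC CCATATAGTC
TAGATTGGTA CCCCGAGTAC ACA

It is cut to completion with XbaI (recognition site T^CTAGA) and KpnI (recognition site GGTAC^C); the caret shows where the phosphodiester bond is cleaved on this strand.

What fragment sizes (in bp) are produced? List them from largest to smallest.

XbaI sites (TCTAGA) start at positions 9, 119.
XbaI cuts after the first base of each site, so after positions 9, 119.
KpnI sites (GGTACC) start at positions 105, 127.
KpnI cuts after base 5 of each site (before the last base), so after positions 109, 131.
Combined cut positions: 9, 109, 119, 131.
Linear molecule, 4 cuts → 5 fragments:
  1–9 → 9 bp
  10–109 → 100 bp
  110–119 → 10 bp
  120–131 → 12 bp
  132–143 → 12 bp
Sorted largest to smallest: 100, 12, 12, 10, 9 bp.

100, 12, 12, 10, 9 bp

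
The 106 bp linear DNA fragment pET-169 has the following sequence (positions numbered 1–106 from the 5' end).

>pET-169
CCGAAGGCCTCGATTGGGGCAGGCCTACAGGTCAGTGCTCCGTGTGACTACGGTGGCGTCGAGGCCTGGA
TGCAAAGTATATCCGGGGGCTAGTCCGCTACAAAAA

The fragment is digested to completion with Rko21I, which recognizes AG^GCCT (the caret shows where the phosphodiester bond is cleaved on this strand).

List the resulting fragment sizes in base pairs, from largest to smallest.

Rko21I sites (AGGCCT) start at positions 5, 21, 62.
Rko21I cuts after base 2 of each site, so after positions 6, 22, 63.
Linear molecule, 3 cuts → 4 fragments:
  1–6 → 6 bp
  7–22 → 16 bp
  23–63 → 41 bp
  64–106 → 43 bp
Sorted largest to smallest: 43, 41, 16, 6 bp.

43, 41, 16, 6 bp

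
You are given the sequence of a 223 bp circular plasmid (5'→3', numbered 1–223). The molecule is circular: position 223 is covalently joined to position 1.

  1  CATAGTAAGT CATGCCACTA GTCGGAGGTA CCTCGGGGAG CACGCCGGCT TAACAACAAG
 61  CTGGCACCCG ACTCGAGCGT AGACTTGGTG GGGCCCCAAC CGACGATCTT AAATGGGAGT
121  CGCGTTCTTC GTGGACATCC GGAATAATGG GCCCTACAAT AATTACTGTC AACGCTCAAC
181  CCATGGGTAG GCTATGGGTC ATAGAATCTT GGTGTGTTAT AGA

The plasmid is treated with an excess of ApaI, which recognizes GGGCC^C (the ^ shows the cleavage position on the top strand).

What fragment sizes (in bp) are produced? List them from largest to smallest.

ApaI sites (GGGCCC) start at positions 91, 149.
ApaI cuts after base 5 of each site (before the last base), so after positions 95, 153.
Circular molecule, 2 cuts → 2 fragments:
  96–153 → 58 bp
  154–223 then 1–95 → 70 + 95 = 165 bp
Sorted largest to smallest: 165, 58 bp.

165, 58 bp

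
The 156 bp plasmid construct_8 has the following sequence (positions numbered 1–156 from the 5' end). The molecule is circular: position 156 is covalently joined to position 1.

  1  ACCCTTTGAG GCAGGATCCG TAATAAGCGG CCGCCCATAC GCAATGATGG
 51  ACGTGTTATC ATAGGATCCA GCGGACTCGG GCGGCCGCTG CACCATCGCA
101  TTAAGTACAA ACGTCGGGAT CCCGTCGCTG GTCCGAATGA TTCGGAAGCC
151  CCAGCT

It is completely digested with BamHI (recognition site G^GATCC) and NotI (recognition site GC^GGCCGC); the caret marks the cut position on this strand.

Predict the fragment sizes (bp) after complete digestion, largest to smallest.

BamHI sites (GGATCC) start at positions 14, 64, 117.
BamHI cuts after the first base of each site, so after positions 14, 64, 117.
NotI sites (GCGGCCGC) start at positions 27, 81.
NotI cuts after base 2 of each site, so after positions 28, 82.
Combined cut positions: 14, 28, 64, 82, 117.
Circular molecule, 5 cuts → 5 fragments:
  15–28 → 14 bp
  29–64 → 36 bp
  65–82 → 18 bp
  83–117 → 35 bp
  118–156 then 1–14 → 39 + 14 = 53 bp
Sorted largest to smallest: 53, 36, 35, 18, 14 bp.

53, 36, 35, 18, 14 bp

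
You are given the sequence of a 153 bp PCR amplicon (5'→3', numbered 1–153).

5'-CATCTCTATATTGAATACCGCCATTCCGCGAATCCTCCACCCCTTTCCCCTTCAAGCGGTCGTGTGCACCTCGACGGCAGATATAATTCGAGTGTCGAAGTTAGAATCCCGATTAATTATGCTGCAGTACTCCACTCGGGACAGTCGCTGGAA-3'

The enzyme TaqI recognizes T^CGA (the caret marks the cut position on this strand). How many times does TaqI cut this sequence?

3

TCGA occurs starting at positions 71, 88, 95.
TaqI cuts at 3 sites.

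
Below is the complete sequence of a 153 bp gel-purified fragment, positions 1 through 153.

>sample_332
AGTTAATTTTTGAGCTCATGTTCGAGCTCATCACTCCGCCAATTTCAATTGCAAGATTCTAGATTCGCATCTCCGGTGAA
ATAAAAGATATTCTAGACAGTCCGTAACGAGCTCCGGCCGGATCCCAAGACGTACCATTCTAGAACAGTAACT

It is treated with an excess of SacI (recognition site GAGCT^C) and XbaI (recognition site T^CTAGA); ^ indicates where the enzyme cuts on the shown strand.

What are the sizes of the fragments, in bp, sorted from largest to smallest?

34, 30, 26, 21, 16, 14, 12 bp

SacI sites (GAGCTC) start at positions 12, 24, 109.
SacI cuts after base 5 of each site (before the last base), so after positions 16, 28, 113.
XbaI sites (TCTAGA) start at positions 58, 92, 139.
XbaI cuts after the first base of each site, so after positions 58, 92, 139.
Combined cut positions: 16, 28, 58, 92, 113, 139.
Linear molecule, 6 cuts → 7 fragments:
  1–16 → 16 bp
  17–28 → 12 bp
  29–58 → 30 bp
  59–92 → 34 bp
  93–113 → 21 bp
  114–139 → 26 bp
  140–153 → 14 bp
Sorted largest to smallest: 34, 30, 26, 21, 16, 14, 12 bp.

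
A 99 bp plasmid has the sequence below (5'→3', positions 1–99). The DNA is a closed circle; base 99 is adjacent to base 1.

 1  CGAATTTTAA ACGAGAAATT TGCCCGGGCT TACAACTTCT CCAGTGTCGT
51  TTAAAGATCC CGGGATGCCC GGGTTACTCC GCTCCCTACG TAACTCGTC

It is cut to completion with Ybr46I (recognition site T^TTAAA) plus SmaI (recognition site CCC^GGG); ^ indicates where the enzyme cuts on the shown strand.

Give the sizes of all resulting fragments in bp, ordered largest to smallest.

35, 25, 19, 11, 9 bp

Ybr46I sites (TTTAAA) start at positions 6, 50.
Ybr46I cuts after the first base of each site, so after positions 6, 50.
SmaI sites (CCCGGG) start at positions 23, 59, 68.
SmaI cuts after base 3 of each site, so after positions 25, 61, 70.
Combined cut positions: 6, 25, 50, 61, 70.
Circular molecule, 5 cuts → 5 fragments:
  7–25 → 19 bp
  26–50 → 25 bp
  51–61 → 11 bp
  62–70 → 9 bp
  71–99 then 1–6 → 29 + 6 = 35 bp
Sorted largest to smallest: 35, 25, 19, 11, 9 bp.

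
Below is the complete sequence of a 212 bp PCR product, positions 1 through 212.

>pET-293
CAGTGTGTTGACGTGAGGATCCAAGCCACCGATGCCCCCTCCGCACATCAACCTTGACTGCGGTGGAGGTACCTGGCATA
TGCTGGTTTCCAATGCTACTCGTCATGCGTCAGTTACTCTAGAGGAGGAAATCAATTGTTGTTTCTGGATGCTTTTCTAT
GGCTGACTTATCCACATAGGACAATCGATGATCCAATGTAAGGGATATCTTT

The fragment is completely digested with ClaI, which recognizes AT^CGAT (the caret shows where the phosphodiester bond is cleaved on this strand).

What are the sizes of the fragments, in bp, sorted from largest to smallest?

185, 27 bp

The ClaI site (ATCGAT) starts at position 184.
ClaI cuts after base 2 of each site, so after position 185.
Linear molecule, 1 cut → 2 fragments:
  1–185 → 185 bp
  186–212 → 27 bp
Sorted largest to smallest: 185, 27 bp.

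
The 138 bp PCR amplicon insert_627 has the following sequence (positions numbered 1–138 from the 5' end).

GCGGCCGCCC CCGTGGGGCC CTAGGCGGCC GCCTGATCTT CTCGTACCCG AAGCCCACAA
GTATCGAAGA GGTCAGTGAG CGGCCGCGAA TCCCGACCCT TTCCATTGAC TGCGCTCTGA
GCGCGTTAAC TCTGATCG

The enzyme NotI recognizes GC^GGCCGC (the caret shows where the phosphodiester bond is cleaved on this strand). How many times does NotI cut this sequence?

3

GCGGCCGC occurs starting at positions 1, 25, 80.
NotI cuts at 3 sites.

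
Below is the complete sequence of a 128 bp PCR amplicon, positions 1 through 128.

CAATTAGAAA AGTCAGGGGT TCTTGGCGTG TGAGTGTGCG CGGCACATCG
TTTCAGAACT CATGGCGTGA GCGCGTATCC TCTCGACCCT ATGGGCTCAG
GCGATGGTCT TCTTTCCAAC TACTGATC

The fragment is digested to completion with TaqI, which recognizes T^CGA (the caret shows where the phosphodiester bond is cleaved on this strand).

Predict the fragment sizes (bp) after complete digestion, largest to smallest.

The TaqI site (TCGA) starts at position 83.
TaqI cuts after the first base of each site, so after position 83.
Linear molecule, 1 cut → 2 fragments:
  1–83 → 83 bp
  84–128 → 45 bp
Sorted largest to smallest: 83, 45 bp.

83, 45 bp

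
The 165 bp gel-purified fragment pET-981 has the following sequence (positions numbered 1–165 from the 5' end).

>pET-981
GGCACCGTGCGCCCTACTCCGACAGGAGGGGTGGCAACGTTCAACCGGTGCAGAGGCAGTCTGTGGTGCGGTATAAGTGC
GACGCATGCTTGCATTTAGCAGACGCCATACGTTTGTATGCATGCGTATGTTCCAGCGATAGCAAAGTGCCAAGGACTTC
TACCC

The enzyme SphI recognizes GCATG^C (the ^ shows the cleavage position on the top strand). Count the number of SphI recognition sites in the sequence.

GCATGC occurs starting at positions 84, 120.
SphI cuts at 2 sites.

2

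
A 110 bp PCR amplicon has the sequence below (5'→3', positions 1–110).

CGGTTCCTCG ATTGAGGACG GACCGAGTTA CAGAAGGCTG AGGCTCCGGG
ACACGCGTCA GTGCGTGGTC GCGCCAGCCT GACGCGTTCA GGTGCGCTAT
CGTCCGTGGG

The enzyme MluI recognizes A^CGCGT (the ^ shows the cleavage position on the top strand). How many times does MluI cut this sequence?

2

ACGCGT occurs starting at positions 53, 82.
MluI cuts at 2 sites.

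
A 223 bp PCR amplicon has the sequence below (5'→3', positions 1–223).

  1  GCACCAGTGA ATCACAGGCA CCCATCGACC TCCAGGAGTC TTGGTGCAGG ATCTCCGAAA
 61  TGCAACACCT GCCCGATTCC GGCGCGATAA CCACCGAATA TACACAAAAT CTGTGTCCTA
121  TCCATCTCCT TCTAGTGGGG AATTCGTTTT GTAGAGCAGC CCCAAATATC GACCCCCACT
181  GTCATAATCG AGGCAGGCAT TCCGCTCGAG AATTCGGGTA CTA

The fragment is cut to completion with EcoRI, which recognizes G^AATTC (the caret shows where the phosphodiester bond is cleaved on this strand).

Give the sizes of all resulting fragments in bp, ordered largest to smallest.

140, 70, 13 bp

EcoRI sites (GAATTC) start at positions 140, 210.
EcoRI cuts after the first base of each site, so after positions 140, 210.
Linear molecule, 2 cuts → 3 fragments:
  1–140 → 140 bp
  141–210 → 70 bp
  211–223 → 13 bp
Sorted largest to smallest: 140, 70, 13 bp.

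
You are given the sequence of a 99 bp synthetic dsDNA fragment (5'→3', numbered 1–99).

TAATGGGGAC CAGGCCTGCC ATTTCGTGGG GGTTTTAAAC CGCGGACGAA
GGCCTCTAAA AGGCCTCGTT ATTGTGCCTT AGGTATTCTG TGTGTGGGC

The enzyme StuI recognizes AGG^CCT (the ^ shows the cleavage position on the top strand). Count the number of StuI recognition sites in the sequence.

AGGCCT occurs starting at positions 12, 50, 61.
StuI cuts at 3 sites.

3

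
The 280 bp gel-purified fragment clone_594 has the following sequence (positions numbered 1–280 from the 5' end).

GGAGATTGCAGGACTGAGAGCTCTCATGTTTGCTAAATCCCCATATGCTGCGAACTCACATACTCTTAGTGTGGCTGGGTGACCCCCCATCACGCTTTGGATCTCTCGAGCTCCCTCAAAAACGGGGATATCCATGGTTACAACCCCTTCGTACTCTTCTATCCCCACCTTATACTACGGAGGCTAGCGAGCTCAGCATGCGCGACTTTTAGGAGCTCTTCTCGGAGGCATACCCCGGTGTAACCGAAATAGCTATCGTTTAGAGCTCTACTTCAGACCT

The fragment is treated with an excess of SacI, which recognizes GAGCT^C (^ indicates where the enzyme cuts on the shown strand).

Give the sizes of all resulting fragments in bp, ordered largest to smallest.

90, 81, 50, 24, 22, 13 bp

SacI sites (GAGCTC) start at positions 18, 108, 189, 213, 263.
SacI cuts after base 5 of each site (before the last base), so after positions 22, 112, 193, 217, 267.
Linear molecule, 5 cuts → 6 fragments:
  1–22 → 22 bp
  23–112 → 90 bp
  113–193 → 81 bp
  194–217 → 24 bp
  218–267 → 50 bp
  268–280 → 13 bp
Sorted largest to smallest: 90, 81, 50, 24, 22, 13 bp.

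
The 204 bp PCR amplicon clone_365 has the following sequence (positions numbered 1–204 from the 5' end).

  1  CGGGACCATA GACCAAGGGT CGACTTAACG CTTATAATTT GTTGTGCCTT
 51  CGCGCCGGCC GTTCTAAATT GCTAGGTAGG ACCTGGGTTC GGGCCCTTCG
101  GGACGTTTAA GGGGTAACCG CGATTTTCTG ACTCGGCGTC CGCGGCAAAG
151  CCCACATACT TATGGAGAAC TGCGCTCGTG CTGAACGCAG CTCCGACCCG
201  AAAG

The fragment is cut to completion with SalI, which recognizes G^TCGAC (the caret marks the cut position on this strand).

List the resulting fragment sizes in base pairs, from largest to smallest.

185, 19 bp

The SalI site (GTCGAC) starts at position 19.
SalI cuts after the first base of each site, so after position 19.
Linear molecule, 1 cut → 2 fragments:
  1–19 → 19 bp
  20–204 → 185 bp
Sorted largest to smallest: 185, 19 bp.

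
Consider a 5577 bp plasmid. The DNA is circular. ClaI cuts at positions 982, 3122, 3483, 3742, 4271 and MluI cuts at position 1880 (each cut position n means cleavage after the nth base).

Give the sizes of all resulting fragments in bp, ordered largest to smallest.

2288, 1242, 898, 529, 361, 259 bp

Combined cut positions (sorted): 982, 1880, 3122, 3483, 3742, 4271.
Circular molecule, 6 cuts → 6 fragments:
  1880 − 982 = 898 bp
  3122 − 1880 = 1242 bp
  3483 − 3122 = 361 bp
  3742 − 3483 = 259 bp
  4271 − 3742 = 529 bp
  wrap: 5577 − 4271 + 982 = 2288 bp
Sorted largest to smallest: 2288, 1242, 898, 529, 361, 259 bp.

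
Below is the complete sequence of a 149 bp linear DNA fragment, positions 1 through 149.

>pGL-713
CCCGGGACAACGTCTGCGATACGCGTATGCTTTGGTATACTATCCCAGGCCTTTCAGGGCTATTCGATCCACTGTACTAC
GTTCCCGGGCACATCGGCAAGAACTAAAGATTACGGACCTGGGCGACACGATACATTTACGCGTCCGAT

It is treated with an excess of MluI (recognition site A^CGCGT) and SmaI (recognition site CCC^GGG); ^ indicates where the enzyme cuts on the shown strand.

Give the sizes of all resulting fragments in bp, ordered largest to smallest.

MluI sites (ACGCGT) start at positions 21, 139.
MluI cuts after the first base of each site, so after positions 21, 139.
SmaI sites (CCCGGG) start at positions 1, 84.
SmaI cuts after base 3 of each site, so after positions 3, 86.
Combined cut positions: 3, 21, 86, 139.
Linear molecule, 4 cuts → 5 fragments:
  1–3 → 3 bp
  4–21 → 18 bp
  22–86 → 65 bp
  87–139 → 53 bp
  140–149 → 10 bp
Sorted largest to smallest: 65, 53, 18, 10, 3 bp.

65, 53, 18, 10, 3 bp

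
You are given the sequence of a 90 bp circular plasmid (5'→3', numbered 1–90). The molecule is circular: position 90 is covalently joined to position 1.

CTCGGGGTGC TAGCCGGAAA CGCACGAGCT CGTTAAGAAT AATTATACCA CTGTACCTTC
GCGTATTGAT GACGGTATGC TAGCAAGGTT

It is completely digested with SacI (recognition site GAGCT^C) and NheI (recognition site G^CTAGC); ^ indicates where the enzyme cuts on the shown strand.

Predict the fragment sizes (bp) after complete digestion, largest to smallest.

The SacI site (GAGCTC) starts at position 26.
SacI cuts after base 5 of each site (before the last base), so after position 30.
NheI sites (GCTAGC) start at positions 9, 79.
NheI cuts after the first base of each site, so after positions 9, 79.
Combined cut positions: 9, 30, 79.
Circular molecule, 3 cuts → 3 fragments:
  10–30 → 21 bp
  31–79 → 49 bp
  80–90 then 1–9 → 11 + 9 = 20 bp
Sorted largest to smallest: 49, 21, 20 bp.

49, 21, 20 bp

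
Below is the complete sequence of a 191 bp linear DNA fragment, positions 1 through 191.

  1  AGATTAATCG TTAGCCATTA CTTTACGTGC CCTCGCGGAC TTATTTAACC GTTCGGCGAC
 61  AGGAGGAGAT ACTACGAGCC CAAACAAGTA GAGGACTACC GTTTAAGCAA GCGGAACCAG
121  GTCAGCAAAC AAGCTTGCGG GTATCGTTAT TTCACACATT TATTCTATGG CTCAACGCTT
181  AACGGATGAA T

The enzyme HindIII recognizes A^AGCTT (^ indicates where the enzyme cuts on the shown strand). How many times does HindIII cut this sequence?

1

AAGCTT occurs starting at position 131.
HindIII cuts at 1 site.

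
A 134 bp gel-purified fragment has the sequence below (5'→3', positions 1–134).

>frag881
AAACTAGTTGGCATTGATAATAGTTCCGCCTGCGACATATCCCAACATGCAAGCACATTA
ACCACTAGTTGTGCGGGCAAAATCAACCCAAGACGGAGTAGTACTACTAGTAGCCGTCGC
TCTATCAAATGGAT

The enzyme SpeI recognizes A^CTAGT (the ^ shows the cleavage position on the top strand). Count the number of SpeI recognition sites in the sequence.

ACTAGT occurs starting at positions 3, 64, 106.
SpeI cuts at 3 sites.

3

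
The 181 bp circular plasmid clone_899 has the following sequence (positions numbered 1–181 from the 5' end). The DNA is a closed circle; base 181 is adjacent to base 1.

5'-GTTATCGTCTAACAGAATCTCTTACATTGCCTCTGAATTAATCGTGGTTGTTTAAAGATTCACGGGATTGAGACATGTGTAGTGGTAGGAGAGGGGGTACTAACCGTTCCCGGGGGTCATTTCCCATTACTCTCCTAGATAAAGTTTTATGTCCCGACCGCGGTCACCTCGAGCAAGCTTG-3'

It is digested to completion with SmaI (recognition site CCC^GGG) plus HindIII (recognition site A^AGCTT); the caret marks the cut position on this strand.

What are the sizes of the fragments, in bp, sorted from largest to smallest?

117, 64 bp

The SmaI site (CCCGGG) starts at position 109.
SmaI cuts after base 3 of each site, so after position 111.
The HindIII site (AAGCTT) starts at position 175.
HindIII cuts after the first base of each site, so after position 175.
Combined cut positions: 111, 175.
Circular molecule, 2 cuts → 2 fragments:
  112–175 → 64 bp
  176–181 then 1–111 → 6 + 111 = 117 bp
Sorted largest to smallest: 117, 64 bp.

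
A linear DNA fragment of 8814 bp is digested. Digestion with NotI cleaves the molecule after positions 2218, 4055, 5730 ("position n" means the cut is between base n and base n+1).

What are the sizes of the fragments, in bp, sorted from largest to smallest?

3084, 2218, 1837, 1675 bp

Linear molecule, 3 cuts → 4 fragments:
  2218 − 0 = 2218 bp
  4055 − 2218 = 1837 bp
  5730 − 4055 = 1675 bp
  8814 − 5730 = 3084 bp
Sorted largest to smallest: 3084, 2218, 1837, 1675 bp.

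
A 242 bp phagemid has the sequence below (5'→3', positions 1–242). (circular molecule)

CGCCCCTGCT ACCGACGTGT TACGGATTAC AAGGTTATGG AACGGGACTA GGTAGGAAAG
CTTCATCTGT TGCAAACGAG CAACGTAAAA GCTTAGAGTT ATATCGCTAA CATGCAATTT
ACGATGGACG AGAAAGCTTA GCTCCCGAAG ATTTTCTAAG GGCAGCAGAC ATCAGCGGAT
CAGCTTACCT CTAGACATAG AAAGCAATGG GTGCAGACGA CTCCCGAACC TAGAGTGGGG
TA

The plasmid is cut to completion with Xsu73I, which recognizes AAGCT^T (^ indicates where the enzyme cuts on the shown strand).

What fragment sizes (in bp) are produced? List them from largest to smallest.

Xsu73I sites (AAGCTT) start at positions 58, 89, 134.
Xsu73I cuts after base 5 of each site (before the last base), so after positions 62, 93, 138.
Circular molecule, 3 cuts → 3 fragments:
  63–93 → 31 bp
  94–138 → 45 bp
  139–242 then 1–62 → 104 + 62 = 166 bp
Sorted largest to smallest: 166, 45, 31 bp.

166, 45, 31 bp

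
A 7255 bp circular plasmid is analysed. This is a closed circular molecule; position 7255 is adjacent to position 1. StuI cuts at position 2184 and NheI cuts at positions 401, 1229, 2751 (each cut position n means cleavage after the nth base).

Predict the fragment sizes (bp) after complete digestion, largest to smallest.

Combined cut positions (sorted): 401, 1229, 2184, 2751.
Circular molecule, 4 cuts → 4 fragments:
  1229 − 401 = 828 bp
  2184 − 1229 = 955 bp
  2751 − 2184 = 567 bp
  wrap: 7255 − 2751 + 401 = 4905 bp
Sorted largest to smallest: 4905, 955, 828, 567 bp.

4905, 955, 828, 567 bp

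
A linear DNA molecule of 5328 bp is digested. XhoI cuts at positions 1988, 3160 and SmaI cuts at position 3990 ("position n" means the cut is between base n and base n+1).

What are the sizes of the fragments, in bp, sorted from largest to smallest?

1988, 1338, 1172, 830 bp

Combined cut positions (sorted): 1988, 3160, 3990.
Linear molecule, 3 cuts → 4 fragments:
  1988 − 0 = 1988 bp
  3160 − 1988 = 1172 bp
  3990 − 3160 = 830 bp
  5328 − 3990 = 1338 bp
Sorted largest to smallest: 1988, 1338, 1172, 830 bp.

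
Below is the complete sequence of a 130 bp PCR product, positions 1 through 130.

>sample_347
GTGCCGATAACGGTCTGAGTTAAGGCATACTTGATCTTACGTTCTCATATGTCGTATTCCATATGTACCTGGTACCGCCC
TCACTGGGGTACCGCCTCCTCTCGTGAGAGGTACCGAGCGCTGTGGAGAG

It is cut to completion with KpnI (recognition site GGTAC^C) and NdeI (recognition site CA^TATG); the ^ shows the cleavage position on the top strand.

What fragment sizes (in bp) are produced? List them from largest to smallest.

47, 22, 17, 16, 14, 14 bp

KpnI sites (GGTACC) start at positions 71, 88, 110.
KpnI cuts after base 5 of each site (before the last base), so after positions 75, 92, 114.
NdeI sites (CATATG) start at positions 46, 60.
NdeI cuts after base 2 of each site, so after positions 47, 61.
Combined cut positions: 47, 61, 75, 92, 114.
Linear molecule, 5 cuts → 6 fragments:
  1–47 → 47 bp
  48–61 → 14 bp
  62–75 → 14 bp
  76–92 → 17 bp
  93–114 → 22 bp
  115–130 → 16 bp
Sorted largest to smallest: 47, 22, 17, 16, 14, 14 bp.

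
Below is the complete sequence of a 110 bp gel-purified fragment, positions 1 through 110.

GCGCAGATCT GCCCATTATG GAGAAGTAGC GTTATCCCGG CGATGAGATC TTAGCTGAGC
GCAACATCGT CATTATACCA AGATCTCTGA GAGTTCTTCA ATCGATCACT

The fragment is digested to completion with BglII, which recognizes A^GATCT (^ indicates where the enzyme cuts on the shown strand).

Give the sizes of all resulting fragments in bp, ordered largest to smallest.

BglII sites (AGATCT) start at positions 5, 46, 81.
BglII cuts after the first base of each site, so after positions 5, 46, 81.
Linear molecule, 3 cuts → 4 fragments:
  1–5 → 5 bp
  6–46 → 41 bp
  47–81 → 35 bp
  82–110 → 29 bp
Sorted largest to smallest: 41, 35, 29, 5 bp.

41, 35, 29, 5 bp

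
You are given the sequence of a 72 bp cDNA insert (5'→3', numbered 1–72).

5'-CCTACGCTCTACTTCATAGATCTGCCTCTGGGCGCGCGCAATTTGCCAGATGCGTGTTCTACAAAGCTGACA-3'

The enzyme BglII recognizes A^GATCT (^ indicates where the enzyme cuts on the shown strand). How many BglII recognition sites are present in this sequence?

1

AGATCT occurs starting at position 18.
BglII cuts at 1 site.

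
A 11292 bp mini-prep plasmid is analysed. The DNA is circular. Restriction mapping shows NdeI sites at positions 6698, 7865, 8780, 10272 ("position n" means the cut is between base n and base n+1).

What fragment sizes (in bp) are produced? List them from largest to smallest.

7718, 1492, 1167, 915 bp

Circular molecule, 4 cuts → 4 fragments:
  7865 − 6698 = 1167 bp
  8780 − 7865 = 915 bp
  10272 − 8780 = 1492 bp
  wrap: 11292 − 10272 + 6698 = 7718 bp
Sorted largest to smallest: 7718, 1492, 1167, 915 bp.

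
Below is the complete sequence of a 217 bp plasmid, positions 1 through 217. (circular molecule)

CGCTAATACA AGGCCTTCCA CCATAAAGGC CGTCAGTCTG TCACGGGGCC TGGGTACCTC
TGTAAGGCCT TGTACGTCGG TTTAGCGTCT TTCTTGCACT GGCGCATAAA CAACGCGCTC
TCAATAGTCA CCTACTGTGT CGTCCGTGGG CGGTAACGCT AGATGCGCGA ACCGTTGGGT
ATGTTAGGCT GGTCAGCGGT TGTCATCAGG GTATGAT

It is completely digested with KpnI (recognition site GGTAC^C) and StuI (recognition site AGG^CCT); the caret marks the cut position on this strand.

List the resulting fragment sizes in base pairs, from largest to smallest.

The KpnI site (GGTACC) starts at position 53.
KpnI cuts after base 5 of each site (before the last base), so after position 57.
StuI sites (AGGCCT) start at positions 11, 65.
StuI cuts after base 3 of each site, so after positions 13, 67.
Combined cut positions: 13, 57, 67.
Circular molecule, 3 cuts → 3 fragments:
  14–57 → 44 bp
  58–67 → 10 bp
  68–217 then 1–13 → 150 + 13 = 163 bp
Sorted largest to smallest: 163, 44, 10 bp.

163, 44, 10 bp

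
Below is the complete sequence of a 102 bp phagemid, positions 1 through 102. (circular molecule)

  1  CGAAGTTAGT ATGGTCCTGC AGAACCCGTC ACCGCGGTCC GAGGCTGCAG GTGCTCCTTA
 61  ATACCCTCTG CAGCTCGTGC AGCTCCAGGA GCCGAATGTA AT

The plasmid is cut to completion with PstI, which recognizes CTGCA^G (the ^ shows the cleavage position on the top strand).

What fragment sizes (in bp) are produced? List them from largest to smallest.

51, 28, 23 bp

PstI sites (CTGCAG) start at positions 17, 45, 68.
PstI cuts after base 5 of each site (before the last base), so after positions 21, 49, 72.
Circular molecule, 3 cuts → 3 fragments:
  22–49 → 28 bp
  50–72 → 23 bp
  73–102 then 1–21 → 30 + 21 = 51 bp
Sorted largest to smallest: 51, 28, 23 bp.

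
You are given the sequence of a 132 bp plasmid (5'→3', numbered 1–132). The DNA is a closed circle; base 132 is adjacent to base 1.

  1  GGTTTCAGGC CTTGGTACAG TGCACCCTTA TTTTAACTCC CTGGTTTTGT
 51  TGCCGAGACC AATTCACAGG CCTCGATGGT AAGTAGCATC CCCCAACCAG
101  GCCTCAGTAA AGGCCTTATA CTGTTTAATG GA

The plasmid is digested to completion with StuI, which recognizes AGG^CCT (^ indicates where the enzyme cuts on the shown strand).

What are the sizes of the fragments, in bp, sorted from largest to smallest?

StuI sites (AGGCCT) start at positions 7, 68, 99, 111.
StuI cuts after base 3 of each site, so after positions 9, 70, 101, 113.
Circular molecule, 4 cuts → 4 fragments:
  10–70 → 61 bp
  71–101 → 31 bp
  102–113 → 12 bp
  114–132 then 1–9 → 19 + 9 = 28 bp
Sorted largest to smallest: 61, 31, 28, 12 bp.

61, 31, 28, 12 bp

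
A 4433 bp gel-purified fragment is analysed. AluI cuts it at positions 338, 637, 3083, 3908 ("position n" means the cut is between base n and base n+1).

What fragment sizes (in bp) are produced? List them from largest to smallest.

2446, 825, 525, 338, 299 bp

Linear molecule, 4 cuts → 5 fragments:
  338 − 0 = 338 bp
  637 − 338 = 299 bp
  3083 − 637 = 2446 bp
  3908 − 3083 = 825 bp
  4433 − 3908 = 525 bp
Sorted largest to smallest: 2446, 825, 525, 338, 299 bp.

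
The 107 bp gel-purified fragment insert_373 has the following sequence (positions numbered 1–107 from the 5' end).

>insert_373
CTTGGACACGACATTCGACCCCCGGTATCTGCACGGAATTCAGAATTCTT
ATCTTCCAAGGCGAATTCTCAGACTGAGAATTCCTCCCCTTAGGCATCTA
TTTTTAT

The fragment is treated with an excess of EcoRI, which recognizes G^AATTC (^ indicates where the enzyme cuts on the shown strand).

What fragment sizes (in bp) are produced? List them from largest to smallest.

EcoRI sites (GAATTC) start at positions 36, 43, 63, 78.
EcoRI cuts after the first base of each site, so after positions 36, 43, 63, 78.
Linear molecule, 4 cuts → 5 fragments:
  1–36 → 36 bp
  37–43 → 7 bp
  44–63 → 20 bp
  64–78 → 15 bp
  79–107 → 29 bp
Sorted largest to smallest: 36, 29, 20, 15, 7 bp.

36, 29, 20, 15, 7 bp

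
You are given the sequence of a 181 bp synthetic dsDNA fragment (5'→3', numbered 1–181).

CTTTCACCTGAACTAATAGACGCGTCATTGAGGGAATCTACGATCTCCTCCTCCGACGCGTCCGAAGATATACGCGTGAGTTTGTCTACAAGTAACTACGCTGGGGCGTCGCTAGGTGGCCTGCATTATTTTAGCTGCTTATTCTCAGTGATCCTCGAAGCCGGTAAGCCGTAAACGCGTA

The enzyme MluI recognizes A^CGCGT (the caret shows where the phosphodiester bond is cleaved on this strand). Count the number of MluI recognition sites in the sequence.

ACGCGT occurs starting at positions 20, 56, 72, 175.
MluI cuts at 4 sites.

4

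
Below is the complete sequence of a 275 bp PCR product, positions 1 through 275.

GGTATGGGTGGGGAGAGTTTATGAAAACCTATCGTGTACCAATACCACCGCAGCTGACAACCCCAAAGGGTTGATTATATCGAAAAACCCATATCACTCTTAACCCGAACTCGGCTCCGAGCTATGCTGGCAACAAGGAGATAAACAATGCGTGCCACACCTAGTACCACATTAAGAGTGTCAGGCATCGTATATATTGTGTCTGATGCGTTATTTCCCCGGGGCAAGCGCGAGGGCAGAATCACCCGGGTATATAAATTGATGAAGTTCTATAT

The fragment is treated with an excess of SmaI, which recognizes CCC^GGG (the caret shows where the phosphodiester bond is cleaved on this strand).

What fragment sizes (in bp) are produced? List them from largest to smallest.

SmaI sites (CCCGGG) start at positions 218, 245.
SmaI cuts after base 3 of each site, so after positions 220, 247.
Linear molecule, 2 cuts → 3 fragments:
  1–220 → 220 bp
  221–247 → 27 bp
  248–275 → 28 bp
Sorted largest to smallest: 220, 28, 27 bp.

220, 28, 27 bp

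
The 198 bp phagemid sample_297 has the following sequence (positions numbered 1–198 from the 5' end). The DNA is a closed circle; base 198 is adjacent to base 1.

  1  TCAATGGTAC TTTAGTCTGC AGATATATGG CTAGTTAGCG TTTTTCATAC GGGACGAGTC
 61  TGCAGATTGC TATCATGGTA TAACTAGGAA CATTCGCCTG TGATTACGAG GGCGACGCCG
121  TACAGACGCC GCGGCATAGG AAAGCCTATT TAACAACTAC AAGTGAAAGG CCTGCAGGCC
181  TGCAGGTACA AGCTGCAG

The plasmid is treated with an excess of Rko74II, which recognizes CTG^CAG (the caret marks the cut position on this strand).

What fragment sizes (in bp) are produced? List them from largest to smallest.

112, 43, 22, 13, 8 bp

Rko74II sites (CTGCAG) start at positions 17, 60, 172, 180, 193.
Rko74II cuts after base 3 of each site, so after positions 19, 62, 174, 182, 195.
Circular molecule, 5 cuts → 5 fragments:
  20–62 → 43 bp
  63–174 → 112 bp
  175–182 → 8 bp
  183–195 → 13 bp
  196–198 then 1–19 → 3 + 19 = 22 bp
Sorted largest to smallest: 112, 43, 22, 13, 8 bp.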